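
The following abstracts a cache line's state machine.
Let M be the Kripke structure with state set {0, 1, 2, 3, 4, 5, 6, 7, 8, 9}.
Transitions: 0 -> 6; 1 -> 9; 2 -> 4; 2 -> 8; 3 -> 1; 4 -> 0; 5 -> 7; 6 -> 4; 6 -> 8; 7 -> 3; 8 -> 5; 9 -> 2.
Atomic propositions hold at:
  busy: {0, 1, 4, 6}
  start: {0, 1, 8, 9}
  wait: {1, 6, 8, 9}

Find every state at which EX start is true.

Sat(EX start) = {s : some successor in {0, 1, 8, 9}} = {1, 2, 3, 4, 6}

{1, 2, 3, 4, 6}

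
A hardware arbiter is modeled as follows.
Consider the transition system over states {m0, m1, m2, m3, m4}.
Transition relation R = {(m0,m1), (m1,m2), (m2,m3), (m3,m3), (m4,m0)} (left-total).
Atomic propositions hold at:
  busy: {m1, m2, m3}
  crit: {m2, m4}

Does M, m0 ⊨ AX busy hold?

Yes

Sat(AX busy) = {s : every successor in {m1, m2, m3}} = {m0, m1, m2, m3}
m0 ∈ Sat(AX busy) = {m0, m1, m2, m3}, so the formula holds at m0.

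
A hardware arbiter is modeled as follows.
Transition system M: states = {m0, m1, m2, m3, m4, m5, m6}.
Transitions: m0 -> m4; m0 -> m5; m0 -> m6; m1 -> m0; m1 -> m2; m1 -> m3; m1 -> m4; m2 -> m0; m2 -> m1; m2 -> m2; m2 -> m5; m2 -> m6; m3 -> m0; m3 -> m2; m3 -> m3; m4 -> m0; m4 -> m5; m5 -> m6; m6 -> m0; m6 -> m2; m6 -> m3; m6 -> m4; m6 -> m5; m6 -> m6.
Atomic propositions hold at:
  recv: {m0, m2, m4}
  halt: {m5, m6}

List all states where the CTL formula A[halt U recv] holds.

{m0, m2, m4}

A[halt U recv]: least fixpoint, start Z0 = Sat(recv) = {m0, m2, m4}, add states in Sat(halt) with every successor in Z. Already a fixed point.
Sat(A[halt U recv]) = {m0, m2, m4}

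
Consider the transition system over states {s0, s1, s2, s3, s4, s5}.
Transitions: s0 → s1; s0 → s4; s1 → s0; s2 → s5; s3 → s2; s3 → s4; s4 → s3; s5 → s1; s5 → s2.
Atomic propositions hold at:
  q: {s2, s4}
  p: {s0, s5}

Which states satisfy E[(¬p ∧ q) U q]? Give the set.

Sat(¬p) = {s1, s2, s3, s4}
Sat(¬p ∧ q) = {s2, s4}
E[(¬p ∧ q) U q]: least fixpoint, start Z0 = Sat(q) = {s2, s4}, add states in Sat(¬p ∧ q) with some successor in Z. Already a fixed point.
Sat(E[(¬p ∧ q) U q]) = {s2, s4}

{s2, s4}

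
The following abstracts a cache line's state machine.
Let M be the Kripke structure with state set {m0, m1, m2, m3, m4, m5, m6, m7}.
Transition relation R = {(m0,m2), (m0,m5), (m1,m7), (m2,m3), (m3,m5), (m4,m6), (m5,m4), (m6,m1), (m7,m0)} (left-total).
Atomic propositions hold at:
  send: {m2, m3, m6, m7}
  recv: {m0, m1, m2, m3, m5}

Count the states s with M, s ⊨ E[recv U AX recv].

Sat(AX recv) = {s : every successor in {m0, m1, m2, m3, m5}} = {m0, m2, m3, m6, m7}
E[recv U AX recv]: least fixpoint, start Z0 = Sat(AX recv) = {m0, m2, m3, m6, m7}, add states in Sat(recv) with some successor in Z. Z1 = {m0, m1, m2, m3, m6, m7}; fixed.
Sat(E[recv U AX recv]) = {m0, m1, m2, m3, m6, m7}
|Sat(E[recv U AX recv])| = |{m0, m1, m2, m3, m6, m7}| = 6.

6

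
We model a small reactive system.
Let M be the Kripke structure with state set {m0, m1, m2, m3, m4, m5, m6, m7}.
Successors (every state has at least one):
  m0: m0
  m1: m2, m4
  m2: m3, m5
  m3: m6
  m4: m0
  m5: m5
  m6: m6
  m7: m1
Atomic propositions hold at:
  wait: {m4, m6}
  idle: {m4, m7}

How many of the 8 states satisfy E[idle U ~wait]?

7

Sat(~wait) = {m0, m1, m2, m3, m5, m7}
E[idle U ~wait]: least fixpoint, start Z0 = Sat(~wait) = {m0, m1, m2, m3, m5, m7}, add states in Sat(idle) with some successor in Z. Z1 = {m0, m1, m2, m3, m4, m5, m7}; fixed.
Sat(E[idle U ~wait]) = {m0, m1, m2, m3, m4, m5, m7}
|Sat(E[idle U ~wait])| = |{m0, m1, m2, m3, m4, m5, m7}| = 7.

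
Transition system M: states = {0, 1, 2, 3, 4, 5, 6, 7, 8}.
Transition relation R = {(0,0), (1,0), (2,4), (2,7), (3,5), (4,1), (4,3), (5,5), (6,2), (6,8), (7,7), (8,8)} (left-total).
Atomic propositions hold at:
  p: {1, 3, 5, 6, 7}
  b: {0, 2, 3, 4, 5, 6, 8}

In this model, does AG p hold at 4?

No

AG p: greatest fixpoint, start Z0 = {1, 3, 5, 6, 7}, keep only states in Sat with every successor in Z. Z1 = {3, 5, 7}; fixed.
Sat(AG p) = {3, 5, 7}
4 ∉ Sat(AG p) = {3, 5, 7}, so the formula does not hold at 4.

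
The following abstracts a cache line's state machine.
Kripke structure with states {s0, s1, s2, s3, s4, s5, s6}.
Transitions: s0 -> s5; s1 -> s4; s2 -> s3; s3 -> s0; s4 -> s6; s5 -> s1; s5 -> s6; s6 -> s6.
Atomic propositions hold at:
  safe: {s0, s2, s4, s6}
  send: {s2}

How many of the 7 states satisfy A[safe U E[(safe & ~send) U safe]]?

4

Sat(~send) = {s0, s1, s3, s4, s5, s6}
Sat(safe & ~send) = {s0, s4, s6}
E[(safe & ~send) U safe]: least fixpoint, start Z0 = Sat(safe) = {s0, s2, s4, s6}, add states in Sat(safe & ~send) with some successor in Z. Already a fixed point.
Sat(E[(safe & ~send) U safe]) = {s0, s2, s4, s6}
A[safe U E[(safe & ~send) U safe]]: least fixpoint, start Z0 = Sat(E[(safe & ~send) U safe]) = {s0, s2, s4, s6}, add states in Sat(safe) with every successor in Z. Already a fixed point.
Sat(A[safe U E[(safe & ~send) U safe]]) = {s0, s2, s4, s6}
|Sat(A[safe U E[(safe & ~send) U safe]])| = |{s0, s2, s4, s6}| = 4.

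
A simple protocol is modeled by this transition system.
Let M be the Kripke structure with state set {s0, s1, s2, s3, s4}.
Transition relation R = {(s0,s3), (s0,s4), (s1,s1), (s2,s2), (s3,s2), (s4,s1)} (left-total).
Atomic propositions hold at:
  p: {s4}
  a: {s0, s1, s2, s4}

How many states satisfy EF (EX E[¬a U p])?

Sat(¬a) = {s3}
E[¬a U p]: least fixpoint, start Z0 = Sat(p) = {s4}, add states in Sat(¬a) with some successor in Z. Already a fixed point.
Sat(E[¬a U p]) = {s4}
Sat(EX E[¬a U p]) = {s : some successor in {s4}} = {s0}
EF (EX E[¬a U p]): least fixpoint, start Z0 = {s0}, add states with some successor in Z. Already a fixed point.
Sat(EF (EX E[¬a U p])) = {s0}
|Sat(EF (EX E[¬a U p]))| = |{s0}| = 1.

1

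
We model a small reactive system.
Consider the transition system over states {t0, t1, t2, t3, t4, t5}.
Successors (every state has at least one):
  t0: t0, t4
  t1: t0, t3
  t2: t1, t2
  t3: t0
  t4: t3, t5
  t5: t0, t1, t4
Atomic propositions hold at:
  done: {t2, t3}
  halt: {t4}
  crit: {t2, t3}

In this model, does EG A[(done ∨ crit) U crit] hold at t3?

No

Sat(done ∨ crit) = {t2, t3}
A[(done ∨ crit) U crit]: least fixpoint, start Z0 = Sat(crit) = {t2, t3}, add states in Sat(done ∨ crit) with every successor in Z. Already a fixed point.
Sat(A[(done ∨ crit) U crit]) = {t2, t3}
EG A[(done ∨ crit) U crit]: greatest fixpoint, start Z0 = {t2, t3}, keep only states in Sat with some successor in Z. Z1 = {t2}; fixed.
Sat(EG A[(done ∨ crit) U crit]) = {t2}
t3 ∉ Sat(EG A[(done ∨ crit) U crit]) = {t2}, so the formula does not hold at t3.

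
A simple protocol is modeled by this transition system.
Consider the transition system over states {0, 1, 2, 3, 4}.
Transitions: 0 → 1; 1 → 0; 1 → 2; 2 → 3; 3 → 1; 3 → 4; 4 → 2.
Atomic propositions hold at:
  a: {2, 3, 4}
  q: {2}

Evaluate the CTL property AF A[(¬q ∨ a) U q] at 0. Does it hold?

No

Sat(¬q) = {0, 1, 3, 4}
Sat(¬q ∨ a) = {0, 1, 2, 3, 4}
A[(¬q ∨ a) U q]: least fixpoint, start Z0 = Sat(q) = {2}, add states in Sat(¬q ∨ a) with every successor in Z. Z1 = {2, 4}; fixed.
Sat(A[(¬q ∨ a) U q]) = {2, 4}
AF A[(¬q ∨ a) U q]: least fixpoint, start Z0 = {2, 4}, add states with every successor in Z. Already a fixed point.
Sat(AF A[(¬q ∨ a) U q]) = {2, 4}
0 ∉ Sat(AF A[(¬q ∨ a) U q]) = {2, 4}, so the formula does not hold at 0.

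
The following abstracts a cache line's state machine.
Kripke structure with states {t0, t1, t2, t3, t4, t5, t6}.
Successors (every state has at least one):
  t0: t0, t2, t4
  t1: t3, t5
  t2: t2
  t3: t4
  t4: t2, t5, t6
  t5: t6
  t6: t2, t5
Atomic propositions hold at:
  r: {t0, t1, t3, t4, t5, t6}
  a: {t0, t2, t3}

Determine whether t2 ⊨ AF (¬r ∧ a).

Yes

Sat(¬r) = {t2}
Sat(¬r ∧ a) = {t2}
AF (¬r ∧ a): least fixpoint, start Z0 = {t2}, add states with every successor in Z. Already a fixed point.
Sat(AF (¬r ∧ a)) = {t2}
t2 ∈ Sat(AF (¬r ∧ a)) = {t2}, so the formula holds at t2.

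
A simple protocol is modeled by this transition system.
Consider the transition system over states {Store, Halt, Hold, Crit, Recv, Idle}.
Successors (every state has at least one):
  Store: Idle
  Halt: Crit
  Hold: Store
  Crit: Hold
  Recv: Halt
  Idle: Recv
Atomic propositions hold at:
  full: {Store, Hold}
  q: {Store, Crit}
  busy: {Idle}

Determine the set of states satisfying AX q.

{Halt, Hold}

Sat(AX q) = {s : every successor in {Store, Crit}} = {Halt, Hold}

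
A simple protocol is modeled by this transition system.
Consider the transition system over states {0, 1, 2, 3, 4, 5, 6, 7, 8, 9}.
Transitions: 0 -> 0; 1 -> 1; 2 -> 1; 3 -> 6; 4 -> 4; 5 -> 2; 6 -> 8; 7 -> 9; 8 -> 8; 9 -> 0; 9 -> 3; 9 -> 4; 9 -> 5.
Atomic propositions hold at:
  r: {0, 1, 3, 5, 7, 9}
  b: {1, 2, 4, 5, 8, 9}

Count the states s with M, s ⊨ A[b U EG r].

EG r: greatest fixpoint, start Z0 = {0, 1, 3, 5, 7, 9}, keep only states in Sat with some successor in Z. Z1 = {0, 1, 7, 9}; fixed.
Sat(EG r) = {0, 1, 7, 9}
A[b U EG r]: least fixpoint, start Z0 = Sat(EG r) = {0, 1, 7, 9}, add states in Sat(b) with every successor in Z. Z1 = {0, 1, 2, 7, 9}; Z2 = {0, 1, 2, 5, 7, 9}; fixed.
Sat(A[b U EG r]) = {0, 1, 2, 5, 7, 9}
|Sat(A[b U EG r])| = |{0, 1, 2, 5, 7, 9}| = 6.

6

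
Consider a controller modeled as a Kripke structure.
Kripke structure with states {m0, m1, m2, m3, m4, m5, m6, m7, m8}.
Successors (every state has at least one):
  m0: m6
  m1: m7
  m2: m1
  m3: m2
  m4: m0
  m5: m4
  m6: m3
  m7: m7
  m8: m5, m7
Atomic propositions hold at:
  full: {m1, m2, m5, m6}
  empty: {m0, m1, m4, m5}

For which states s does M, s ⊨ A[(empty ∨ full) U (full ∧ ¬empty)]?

Sat(empty ∨ full) = {m0, m1, m2, m4, m5, m6}
Sat(¬empty) = {m2, m3, m6, m7, m8}
Sat(full ∧ ¬empty) = {m2, m6}
A[(empty ∨ full) U (full ∧ ¬empty)]: least fixpoint, start Z0 = Sat((full ∧ ¬empty)) = {m2, m6}, add states in Sat(empty ∨ full) with every successor in Z. Z1 = {m0, m2, m6}; Z2 = {m0, m2, m4, m6}; Z3 = {m0, m2, m4, m5, m6}; fixed.
Sat(A[(empty ∨ full) U (full ∧ ¬empty)]) = {m0, m2, m4, m5, m6}

{m0, m2, m4, m5, m6}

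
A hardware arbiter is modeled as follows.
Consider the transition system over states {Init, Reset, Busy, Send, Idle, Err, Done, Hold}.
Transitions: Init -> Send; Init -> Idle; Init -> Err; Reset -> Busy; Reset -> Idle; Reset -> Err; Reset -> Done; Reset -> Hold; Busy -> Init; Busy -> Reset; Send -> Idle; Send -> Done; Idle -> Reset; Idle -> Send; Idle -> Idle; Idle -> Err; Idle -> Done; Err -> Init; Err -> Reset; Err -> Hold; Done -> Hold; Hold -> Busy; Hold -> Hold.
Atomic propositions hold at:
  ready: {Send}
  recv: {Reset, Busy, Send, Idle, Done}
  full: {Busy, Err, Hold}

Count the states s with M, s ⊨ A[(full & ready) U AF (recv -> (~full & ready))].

Sat(full & ready) = ∅
Sat(~full) = {Init, Reset, Send, Idle, Done}
Sat(~full & ready) = {Send}
Sat(recv -> (~full & ready)) = {Init, Send, Err, Hold}
AF (recv -> (~full & ready)): least fixpoint, start Z0 = {Init, Send, Err, Hold}, add states with every successor in Z. Z1 = {Init, Send, Err, Done, Hold}; fixed.
Sat(AF (recv -> (~full & ready))) = {Init, Send, Err, Done, Hold}
A[(full & ready) U AF (recv -> (~full & ready))]: least fixpoint, start Z0 = Sat(AF (recv -> (~full & ready))) = {Init, Send, Err, Done, Hold}, add states in Sat(full & ready) with every successor in Z. Already a fixed point.
Sat(A[(full & ready) U AF (recv -> (~full & ready))]) = {Init, Send, Err, Done, Hold}
|Sat(A[(full & ready) U AF (recv -> (~full & ready))])| = |{Init, Send, Err, Done, Hold}| = 5.

5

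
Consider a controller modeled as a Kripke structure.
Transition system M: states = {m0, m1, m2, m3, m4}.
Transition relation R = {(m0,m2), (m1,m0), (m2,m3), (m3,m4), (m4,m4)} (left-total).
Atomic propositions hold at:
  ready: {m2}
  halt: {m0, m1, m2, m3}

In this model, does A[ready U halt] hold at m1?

Yes

A[ready U halt]: least fixpoint, start Z0 = Sat(halt) = {m0, m1, m2, m3}, add states in Sat(ready) with every successor in Z. Already a fixed point.
Sat(A[ready U halt]) = {m0, m1, m2, m3}
m1 ∈ Sat(A[ready U halt]) = {m0, m1, m2, m3}, so the formula holds at m1.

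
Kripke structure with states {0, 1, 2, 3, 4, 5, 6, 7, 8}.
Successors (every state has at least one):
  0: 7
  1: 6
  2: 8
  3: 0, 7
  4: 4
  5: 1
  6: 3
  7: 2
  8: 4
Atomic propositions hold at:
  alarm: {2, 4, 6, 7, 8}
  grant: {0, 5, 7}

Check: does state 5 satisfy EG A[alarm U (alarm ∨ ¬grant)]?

Sat(¬grant) = {1, 2, 3, 4, 6, 8}
Sat(alarm ∨ ¬grant) = {1, 2, 3, 4, 6, 7, 8}
A[alarm U (alarm ∨ ¬grant)]: least fixpoint, start Z0 = Sat((alarm ∨ ¬grant)) = {1, 2, 3, 4, 6, 7, 8}, add states in Sat(alarm) with every successor in Z. Already a fixed point.
Sat(A[alarm U (alarm ∨ ¬grant)]) = {1, 2, 3, 4, 6, 7, 8}
EG A[alarm U (alarm ∨ ¬grant)]: greatest fixpoint, start Z0 = {1, 2, 3, 4, 6, 7, 8}, keep only states in Sat with some successor in Z. Already a fixed point.
Sat(EG A[alarm U (alarm ∨ ¬grant)]) = {1, 2, 3, 4, 6, 7, 8}
5 ∉ Sat(EG A[alarm U (alarm ∨ ¬grant)]) = {1, 2, 3, 4, 6, 7, 8}, so the formula does not hold at 5.

No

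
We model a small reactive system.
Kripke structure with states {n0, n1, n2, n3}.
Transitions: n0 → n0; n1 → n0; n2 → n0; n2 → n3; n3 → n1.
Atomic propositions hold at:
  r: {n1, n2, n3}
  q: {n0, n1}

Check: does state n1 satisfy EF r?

EF r: least fixpoint, start Z0 = {n1, n2, n3}, add states with some successor in Z. Already a fixed point.
Sat(EF r) = {n1, n2, n3}
n1 ∈ Sat(EF r) = {n1, n2, n3}, so the formula holds at n1.

Yes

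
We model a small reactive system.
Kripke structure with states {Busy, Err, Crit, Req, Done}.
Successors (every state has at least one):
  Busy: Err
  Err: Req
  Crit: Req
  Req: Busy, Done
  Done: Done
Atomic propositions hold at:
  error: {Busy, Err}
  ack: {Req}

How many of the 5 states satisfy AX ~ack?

3

Sat(~ack) = {Busy, Err, Crit, Done}
Sat(AX ~ack) = {s : every successor in {Busy, Err, Crit, Done}} = {Busy, Req, Done}
|Sat(AX ~ack)| = |{Busy, Req, Done}| = 3.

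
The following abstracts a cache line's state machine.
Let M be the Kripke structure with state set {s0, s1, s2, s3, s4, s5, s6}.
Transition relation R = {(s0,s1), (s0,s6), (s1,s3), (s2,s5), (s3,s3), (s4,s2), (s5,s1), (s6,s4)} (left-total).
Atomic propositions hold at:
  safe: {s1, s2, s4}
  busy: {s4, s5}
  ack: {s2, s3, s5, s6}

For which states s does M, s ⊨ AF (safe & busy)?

{s4, s6}

Sat(safe & busy) = {s4}
AF (safe & busy): least fixpoint, start Z0 = {s4}, add states with every successor in Z. Z1 = {s4, s6}; fixed.
Sat(AF (safe & busy)) = {s4, s6}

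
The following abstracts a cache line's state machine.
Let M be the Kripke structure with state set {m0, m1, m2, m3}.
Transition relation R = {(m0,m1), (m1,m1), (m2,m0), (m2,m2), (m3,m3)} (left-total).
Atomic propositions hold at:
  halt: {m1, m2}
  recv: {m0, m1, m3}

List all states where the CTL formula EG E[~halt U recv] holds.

{m0, m1, m3}

Sat(~halt) = {m0, m3}
E[~halt U recv]: least fixpoint, start Z0 = Sat(recv) = {m0, m1, m3}, add states in Sat(~halt) with some successor in Z. Already a fixed point.
Sat(E[~halt U recv]) = {m0, m1, m3}
EG E[~halt U recv]: greatest fixpoint, start Z0 = {m0, m1, m3}, keep only states in Sat with some successor in Z. Already a fixed point.
Sat(EG E[~halt U recv]) = {m0, m1, m3}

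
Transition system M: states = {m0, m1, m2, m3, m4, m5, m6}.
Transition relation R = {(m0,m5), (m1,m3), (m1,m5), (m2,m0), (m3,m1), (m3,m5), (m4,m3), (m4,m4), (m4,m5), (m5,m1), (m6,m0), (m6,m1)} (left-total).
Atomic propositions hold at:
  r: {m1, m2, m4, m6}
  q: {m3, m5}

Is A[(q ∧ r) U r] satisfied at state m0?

Sat(q ∧ r) = ∅
A[(q ∧ r) U r]: least fixpoint, start Z0 = Sat(r) = {m1, m2, m4, m6}, add states in Sat(q ∧ r) with every successor in Z. Already a fixed point.
Sat(A[(q ∧ r) U r]) = {m1, m2, m4, m6}
m0 ∉ Sat(A[(q ∧ r) U r]) = {m1, m2, m4, m6}, so the formula does not hold at m0.

No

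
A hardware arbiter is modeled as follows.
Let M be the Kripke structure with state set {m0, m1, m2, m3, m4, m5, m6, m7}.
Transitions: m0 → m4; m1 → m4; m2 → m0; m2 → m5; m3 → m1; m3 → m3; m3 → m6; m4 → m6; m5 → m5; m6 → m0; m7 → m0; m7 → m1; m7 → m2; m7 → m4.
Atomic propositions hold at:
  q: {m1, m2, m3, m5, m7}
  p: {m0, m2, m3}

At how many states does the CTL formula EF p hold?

7

EF p: least fixpoint, start Z0 = {m0, m2, m3}, add states with some successor in Z. Z1 = {m0, m2, m3, m6, m7}; Z2 = {m0, m2, m3, m4, m6, m7}; Z3 = {m0, m1, m2, m3, m4, m6, m7}; fixed.
Sat(EF p) = {m0, m1, m2, m3, m4, m6, m7}
|Sat(EF p)| = |{m0, m1, m2, m3, m4, m6, m7}| = 7.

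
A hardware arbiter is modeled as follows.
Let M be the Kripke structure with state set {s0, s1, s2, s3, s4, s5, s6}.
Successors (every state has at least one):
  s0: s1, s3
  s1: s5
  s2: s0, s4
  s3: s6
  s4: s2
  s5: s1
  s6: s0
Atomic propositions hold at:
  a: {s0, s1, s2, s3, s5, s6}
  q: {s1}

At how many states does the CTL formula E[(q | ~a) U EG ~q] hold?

5

Sat(~a) = {s4}
Sat(q | ~a) = {s1, s4}
Sat(~q) = {s0, s2, s3, s4, s5, s6}
EG ~q: greatest fixpoint, start Z0 = {s0, s2, s3, s4, s5, s6}, keep only states in Sat with some successor in Z. Z1 = {s0, s2, s3, s4, s6}; fixed.
Sat(EG ~q) = {s0, s2, s3, s4, s6}
E[(q | ~a) U EG ~q]: least fixpoint, start Z0 = Sat(EG ~q) = {s0, s2, s3, s4, s6}, add states in Sat(q | ~a) with some successor in Z. Already a fixed point.
Sat(E[(q | ~a) U EG ~q]) = {s0, s2, s3, s4, s6}
|Sat(E[(q | ~a) U EG ~q])| = |{s0, s2, s3, s4, s6}| = 5.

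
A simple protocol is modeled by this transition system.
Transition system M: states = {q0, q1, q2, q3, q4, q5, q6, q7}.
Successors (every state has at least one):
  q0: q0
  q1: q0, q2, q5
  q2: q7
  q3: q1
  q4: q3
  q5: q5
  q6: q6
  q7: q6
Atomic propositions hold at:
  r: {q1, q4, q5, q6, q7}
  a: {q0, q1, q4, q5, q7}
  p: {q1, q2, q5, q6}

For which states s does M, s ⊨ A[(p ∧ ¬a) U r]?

Sat(¬a) = {q2, q3, q6}
Sat(p ∧ ¬a) = {q2, q6}
A[(p ∧ ¬a) U r]: least fixpoint, start Z0 = Sat(r) = {q1, q4, q5, q6, q7}, add states in Sat(p ∧ ¬a) with every successor in Z. Z1 = {q1, q2, q4, q5, q6, q7}; fixed.
Sat(A[(p ∧ ¬a) U r]) = {q1, q2, q4, q5, q6, q7}

{q1, q2, q4, q5, q6, q7}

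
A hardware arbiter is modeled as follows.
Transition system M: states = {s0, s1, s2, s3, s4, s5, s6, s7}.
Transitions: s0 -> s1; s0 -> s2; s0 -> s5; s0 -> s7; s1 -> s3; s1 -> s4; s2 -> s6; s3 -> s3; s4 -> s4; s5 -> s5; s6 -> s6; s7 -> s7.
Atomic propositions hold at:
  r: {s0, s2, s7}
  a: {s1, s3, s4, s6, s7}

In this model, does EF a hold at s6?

EF a: least fixpoint, start Z0 = {s1, s3, s4, s6, s7}, add states with some successor in Z. Z1 = {s0, s1, s2, s3, s4, s6, s7}; fixed.
Sat(EF a) = {s0, s1, s2, s3, s4, s6, s7}
s6 ∈ Sat(EF a) = {s0, s1, s2, s3, s4, s6, s7}, so the formula holds at s6.

Yes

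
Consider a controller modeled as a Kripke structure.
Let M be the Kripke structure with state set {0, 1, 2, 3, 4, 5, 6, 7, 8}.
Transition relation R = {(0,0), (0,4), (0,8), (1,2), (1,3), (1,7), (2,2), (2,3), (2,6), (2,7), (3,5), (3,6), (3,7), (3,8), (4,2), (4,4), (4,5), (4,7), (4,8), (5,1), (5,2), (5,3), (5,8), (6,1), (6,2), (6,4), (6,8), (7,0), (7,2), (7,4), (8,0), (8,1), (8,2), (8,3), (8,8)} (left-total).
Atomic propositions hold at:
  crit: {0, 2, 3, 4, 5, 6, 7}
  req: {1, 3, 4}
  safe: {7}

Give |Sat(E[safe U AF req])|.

4

AF req: least fixpoint, start Z0 = {1, 3, 4}, add states with every successor in Z. Already a fixed point.
Sat(AF req) = {1, 3, 4}
E[safe U AF req]: least fixpoint, start Z0 = Sat(AF req) = {1, 3, 4}, add states in Sat(safe) with some successor in Z. Z1 = {1, 3, 4, 7}; fixed.
Sat(E[safe U AF req]) = {1, 3, 4, 7}
|Sat(E[safe U AF req])| = |{1, 3, 4, 7}| = 4.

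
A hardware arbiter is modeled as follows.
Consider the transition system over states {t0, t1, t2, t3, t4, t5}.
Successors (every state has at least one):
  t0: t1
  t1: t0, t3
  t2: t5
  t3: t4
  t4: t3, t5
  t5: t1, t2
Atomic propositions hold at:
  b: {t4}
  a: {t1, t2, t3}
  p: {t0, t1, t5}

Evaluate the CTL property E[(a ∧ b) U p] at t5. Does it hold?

Sat(a ∧ b) = ∅
E[(a ∧ b) U p]: least fixpoint, start Z0 = Sat(p) = {t0, t1, t5}, add states in Sat(a ∧ b) with some successor in Z. Already a fixed point.
Sat(E[(a ∧ b) U p]) = {t0, t1, t5}
t5 ∈ Sat(E[(a ∧ b) U p]) = {t0, t1, t5}, so the formula holds at t5.

Yes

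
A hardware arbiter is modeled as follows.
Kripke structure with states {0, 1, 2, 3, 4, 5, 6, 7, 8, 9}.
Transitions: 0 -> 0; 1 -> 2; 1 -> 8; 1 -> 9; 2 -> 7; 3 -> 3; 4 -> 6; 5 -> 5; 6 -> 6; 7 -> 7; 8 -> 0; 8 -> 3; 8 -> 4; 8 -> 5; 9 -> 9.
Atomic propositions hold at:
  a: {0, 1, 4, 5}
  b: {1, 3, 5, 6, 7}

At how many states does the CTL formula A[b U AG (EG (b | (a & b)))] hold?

4

Sat(a & b) = {1, 5}
Sat(b | (a & b)) = {1, 3, 5, 6, 7}
EG (b | (a & b)): greatest fixpoint, start Z0 = {1, 3, 5, 6, 7}, keep only states in Sat with some successor in Z. Z1 = {3, 5, 6, 7}; fixed.
Sat(EG (b | (a & b))) = {3, 5, 6, 7}
AG (EG (b | (a & b))): greatest fixpoint, start Z0 = {3, 5, 6, 7}, keep only states in Sat with every successor in Z. Already a fixed point.
Sat(AG (EG (b | (a & b)))) = {3, 5, 6, 7}
A[b U AG (EG (b | (a & b)))]: least fixpoint, start Z0 = Sat(AG (EG (b | (a & b)))) = {3, 5, 6, 7}, add states in Sat(b) with every successor in Z. Already a fixed point.
Sat(A[b U AG (EG (b | (a & b)))]) = {3, 5, 6, 7}
|Sat(A[b U AG (EG (b | (a & b)))])| = |{3, 5, 6, 7}| = 4.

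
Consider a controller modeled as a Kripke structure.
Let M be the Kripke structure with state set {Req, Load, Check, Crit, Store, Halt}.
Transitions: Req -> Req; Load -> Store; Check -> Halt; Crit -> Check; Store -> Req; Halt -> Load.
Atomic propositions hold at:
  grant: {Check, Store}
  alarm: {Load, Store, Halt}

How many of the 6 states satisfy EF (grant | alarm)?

Sat(grant | alarm) = {Load, Check, Store, Halt}
EF (grant | alarm): least fixpoint, start Z0 = {Load, Check, Store, Halt}, add states with some successor in Z. Z1 = {Load, Check, Crit, Store, Halt}; fixed.
Sat(EF (grant | alarm)) = {Load, Check, Crit, Store, Halt}
|Sat(EF (grant | alarm))| = |{Load, Check, Crit, Store, Halt}| = 5.

5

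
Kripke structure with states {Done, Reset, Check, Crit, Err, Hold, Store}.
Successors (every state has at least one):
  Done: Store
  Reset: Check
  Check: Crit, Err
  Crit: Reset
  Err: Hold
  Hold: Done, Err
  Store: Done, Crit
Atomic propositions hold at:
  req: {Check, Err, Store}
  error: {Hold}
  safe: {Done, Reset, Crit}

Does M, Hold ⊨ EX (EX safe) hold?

No

Sat(EX safe) = {s : some successor in {Done, Reset, Crit}} = {Check, Crit, Hold, Store}
Sat(EX (EX safe)) = {s : some successor in {Check, Crit, Hold, Store}} = {Done, Reset, Check, Err, Store}
Hold ∉ Sat(EX (EX safe)) = {Done, Reset, Check, Err, Store}, so the formula does not hold at Hold.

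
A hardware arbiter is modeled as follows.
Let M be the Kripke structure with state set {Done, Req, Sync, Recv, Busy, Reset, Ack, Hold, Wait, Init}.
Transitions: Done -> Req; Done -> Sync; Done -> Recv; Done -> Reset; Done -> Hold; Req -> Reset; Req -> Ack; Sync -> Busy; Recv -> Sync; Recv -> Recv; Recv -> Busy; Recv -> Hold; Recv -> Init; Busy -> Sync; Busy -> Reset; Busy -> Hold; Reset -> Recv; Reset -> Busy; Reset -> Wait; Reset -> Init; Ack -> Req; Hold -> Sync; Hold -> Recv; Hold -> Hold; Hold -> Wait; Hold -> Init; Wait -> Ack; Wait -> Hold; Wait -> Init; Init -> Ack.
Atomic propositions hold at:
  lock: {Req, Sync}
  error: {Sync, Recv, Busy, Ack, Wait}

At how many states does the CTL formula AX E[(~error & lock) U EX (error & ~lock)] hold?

4

Sat(~error) = {Done, Req, Reset, Hold, Init}
Sat(~error & lock) = {Req}
Sat(~lock) = {Done, Recv, Busy, Reset, Ack, Hold, Wait, Init}
Sat(error & ~lock) = {Recv, Busy, Ack, Wait}
Sat(EX (error & ~lock)) = {s : some successor in {Recv, Busy, Ack, Wait}} = {Done, Req, Sync, Recv, Reset, Hold, Wait, Init}
E[(~error & lock) U EX (error & ~lock)]: least fixpoint, start Z0 = Sat(EX (error & ~lock)) = {Done, Req, Sync, Recv, Reset, Hold, Wait, Init}, add states in Sat(~error & lock) with some successor in Z. Already a fixed point.
Sat(E[(~error & lock) U EX (error & ~lock)]) = {Done, Req, Sync, Recv, Reset, Hold, Wait, Init}
Sat(AX E[(~error & lock) U EX (error & ~lock)]) = {s : every successor in {Done, Req, Sync, Recv, Reset, Hold, Wait, Init}} = {Done, Busy, Ack, Hold}
|Sat(AX E[(~error & lock) U EX (error & ~lock)])| = |{Done, Busy, Ack, Hold}| = 4.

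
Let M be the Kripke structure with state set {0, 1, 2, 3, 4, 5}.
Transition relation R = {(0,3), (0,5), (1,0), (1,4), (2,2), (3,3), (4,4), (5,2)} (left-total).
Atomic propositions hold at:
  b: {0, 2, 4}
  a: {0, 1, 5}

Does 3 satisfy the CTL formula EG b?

EG b: greatest fixpoint, start Z0 = {0, 2, 4}, keep only states in Sat with some successor in Z. Z1 = {2, 4}; fixed.
Sat(EG b) = {2, 4}
3 ∉ Sat(EG b) = {2, 4}, so the formula does not hold at 3.

No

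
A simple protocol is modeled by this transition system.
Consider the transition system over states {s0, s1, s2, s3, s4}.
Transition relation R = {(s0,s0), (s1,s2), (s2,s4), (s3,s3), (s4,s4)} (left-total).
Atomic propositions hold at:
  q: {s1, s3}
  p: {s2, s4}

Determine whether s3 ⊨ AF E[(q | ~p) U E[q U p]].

No

Sat(~p) = {s0, s1, s3}
Sat(q | ~p) = {s0, s1, s3}
E[q U p]: least fixpoint, start Z0 = Sat(p) = {s2, s4}, add states in Sat(q) with some successor in Z. Z1 = {s1, s2, s4}; fixed.
Sat(E[q U p]) = {s1, s2, s4}
E[(q | ~p) U E[q U p]]: least fixpoint, start Z0 = Sat(E[q U p]) = {s1, s2, s4}, add states in Sat(q | ~p) with some successor in Z. Already a fixed point.
Sat(E[(q | ~p) U E[q U p]]) = {s1, s2, s4}
AF E[(q | ~p) U E[q U p]]: least fixpoint, start Z0 = {s1, s2, s4}, add states with every successor in Z. Already a fixed point.
Sat(AF E[(q | ~p) U E[q U p]]) = {s1, s2, s4}
s3 ∉ Sat(AF E[(q | ~p) U E[q U p]]) = {s1, s2, s4}, so the formula does not hold at s3.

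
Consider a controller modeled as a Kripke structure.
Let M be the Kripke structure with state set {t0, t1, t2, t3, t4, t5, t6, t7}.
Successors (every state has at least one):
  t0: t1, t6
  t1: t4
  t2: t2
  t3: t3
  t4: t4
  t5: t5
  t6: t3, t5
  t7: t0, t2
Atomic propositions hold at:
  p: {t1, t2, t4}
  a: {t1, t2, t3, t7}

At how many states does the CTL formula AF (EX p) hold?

5

Sat(EX p) = {s : some successor in {t1, t2, t4}} = {t0, t1, t2, t4, t7}
AF (EX p): least fixpoint, start Z0 = {t0, t1, t2, t4, t7}, add states with every successor in Z. Already a fixed point.
Sat(AF (EX p)) = {t0, t1, t2, t4, t7}
|Sat(AF (EX p))| = |{t0, t1, t2, t4, t7}| = 5.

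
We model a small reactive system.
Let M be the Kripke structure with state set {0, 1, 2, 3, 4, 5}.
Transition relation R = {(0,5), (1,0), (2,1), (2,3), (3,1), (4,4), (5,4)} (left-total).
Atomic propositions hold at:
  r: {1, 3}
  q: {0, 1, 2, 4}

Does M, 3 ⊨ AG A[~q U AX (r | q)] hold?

No

Sat(~q) = {3, 5}
Sat(r | q) = {0, 1, 2, 3, 4}
Sat(AX (r | q)) = {s : every successor in {0, 1, 2, 3, 4}} = {1, 2, 3, 4, 5}
A[~q U AX (r | q)]: least fixpoint, start Z0 = Sat(AX (r | q)) = {1, 2, 3, 4, 5}, add states in Sat(~q) with every successor in Z. Already a fixed point.
Sat(A[~q U AX (r | q)]) = {1, 2, 3, 4, 5}
AG A[~q U AX (r | q)]: greatest fixpoint, start Z0 = {1, 2, 3, 4, 5}, keep only states in Sat with every successor in Z. Z1 = {2, 3, 4, 5}; Z2 = {4, 5}; fixed.
Sat(AG A[~q U AX (r | q)]) = {4, 5}
3 ∉ Sat(AG A[~q U AX (r | q)]) = {4, 5}, so the formula does not hold at 3.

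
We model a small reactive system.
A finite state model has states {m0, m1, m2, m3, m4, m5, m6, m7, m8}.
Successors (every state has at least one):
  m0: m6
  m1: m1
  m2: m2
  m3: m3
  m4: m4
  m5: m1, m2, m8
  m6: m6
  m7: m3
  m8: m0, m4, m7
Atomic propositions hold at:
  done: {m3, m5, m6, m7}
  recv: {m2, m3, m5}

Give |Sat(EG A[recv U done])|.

A[recv U done]: least fixpoint, start Z0 = Sat(done) = {m3, m5, m6, m7}, add states in Sat(recv) with every successor in Z. Already a fixed point.
Sat(A[recv U done]) = {m3, m5, m6, m7}
EG A[recv U done]: greatest fixpoint, start Z0 = {m3, m5, m6, m7}, keep only states in Sat with some successor in Z. Z1 = {m3, m6, m7}; fixed.
Sat(EG A[recv U done]) = {m3, m6, m7}
|Sat(EG A[recv U done])| = |{m3, m6, m7}| = 3.

3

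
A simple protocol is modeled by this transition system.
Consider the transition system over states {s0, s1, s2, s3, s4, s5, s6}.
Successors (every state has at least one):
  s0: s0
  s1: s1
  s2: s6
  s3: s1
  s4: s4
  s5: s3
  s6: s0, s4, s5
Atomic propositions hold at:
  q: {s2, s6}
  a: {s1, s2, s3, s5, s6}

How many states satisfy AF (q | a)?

Sat(q | a) = {s1, s2, s3, s5, s6}
AF (q | a): least fixpoint, start Z0 = {s1, s2, s3, s5, s6}, add states with every successor in Z. Already a fixed point.
Sat(AF (q | a)) = {s1, s2, s3, s5, s6}
|Sat(AF (q | a))| = |{s1, s2, s3, s5, s6}| = 5.

5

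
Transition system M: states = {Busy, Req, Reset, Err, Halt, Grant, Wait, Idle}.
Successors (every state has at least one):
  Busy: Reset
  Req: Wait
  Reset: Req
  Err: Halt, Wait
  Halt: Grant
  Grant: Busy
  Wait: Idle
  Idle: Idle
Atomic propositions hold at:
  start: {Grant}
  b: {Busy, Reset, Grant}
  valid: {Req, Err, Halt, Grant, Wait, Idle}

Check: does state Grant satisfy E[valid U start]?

Yes

E[valid U start]: least fixpoint, start Z0 = Sat(start) = {Grant}, add states in Sat(valid) with some successor in Z. Z1 = {Halt, Grant}; Z2 = {Err, Halt, Grant}; fixed.
Sat(E[valid U start]) = {Err, Halt, Grant}
Grant ∈ Sat(E[valid U start]) = {Err, Halt, Grant}, so the formula holds at Grant.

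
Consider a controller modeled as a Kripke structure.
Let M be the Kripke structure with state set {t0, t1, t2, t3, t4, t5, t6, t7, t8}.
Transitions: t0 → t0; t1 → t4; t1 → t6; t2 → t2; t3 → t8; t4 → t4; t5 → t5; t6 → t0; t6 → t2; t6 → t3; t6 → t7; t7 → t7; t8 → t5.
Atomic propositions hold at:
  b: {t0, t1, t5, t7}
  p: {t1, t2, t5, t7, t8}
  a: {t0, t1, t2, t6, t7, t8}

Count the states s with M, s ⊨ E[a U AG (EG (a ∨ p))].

7

Sat(a ∨ p) = {t0, t1, t2, t5, t6, t7, t8}
EG (a ∨ p): greatest fixpoint, start Z0 = {t0, t1, t2, t5, t6, t7, t8}, keep only states in Sat with some successor in Z. Already a fixed point.
Sat(EG (a ∨ p)) = {t0, t1, t2, t5, t6, t7, t8}
AG (EG (a ∨ p)): greatest fixpoint, start Z0 = {t0, t1, t2, t5, t6, t7, t8}, keep only states in Sat with every successor in Z. Z1 = {t0, t2, t5, t7, t8}; fixed.
Sat(AG (EG (a ∨ p))) = {t0, t2, t5, t7, t8}
E[a U AG (EG (a ∨ p))]: least fixpoint, start Z0 = Sat(AG (EG (a ∨ p))) = {t0, t2, t5, t7, t8}, add states in Sat(a) with some successor in Z. Z1 = {t0, t2, t5, t6, t7, t8}; Z2 = {t0, t1, t2, t5, t6, t7, t8}; fixed.
Sat(E[a U AG (EG (a ∨ p))]) = {t0, t1, t2, t5, t6, t7, t8}
|Sat(E[a U AG (EG (a ∨ p))])| = |{t0, t1, t2, t5, t6, t7, t8}| = 7.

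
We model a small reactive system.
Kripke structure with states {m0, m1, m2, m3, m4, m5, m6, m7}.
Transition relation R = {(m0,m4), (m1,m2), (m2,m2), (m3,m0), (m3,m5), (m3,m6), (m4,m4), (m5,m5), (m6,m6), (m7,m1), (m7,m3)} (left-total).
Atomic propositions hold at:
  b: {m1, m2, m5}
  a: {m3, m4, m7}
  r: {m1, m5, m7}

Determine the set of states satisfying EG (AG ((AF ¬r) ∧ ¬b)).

Sat(¬r) = {m0, m2, m3, m4, m6}
AF ¬r: least fixpoint, start Z0 = {m0, m2, m3, m4, m6}, add states with every successor in Z. Z1 = {m0, m1, m2, m3, m4, m6}; Z2 = {m0, m1, m2, m3, m4, m6, m7}; fixed.
Sat(AF ¬r) = {m0, m1, m2, m3, m4, m6, m7}
Sat(¬b) = {m0, m3, m4, m6, m7}
Sat((AF ¬r) ∧ ¬b) = {m0, m3, m4, m6, m7}
AG ((AF ¬r) ∧ ¬b): greatest fixpoint, start Z0 = {m0, m3, m4, m6, m7}, keep only states in Sat with every successor in Z. Z1 = {m0, m4, m6}; fixed.
Sat(AG ((AF ¬r) ∧ ¬b)) = {m0, m4, m6}
EG (AG ((AF ¬r) ∧ ¬b)): greatest fixpoint, start Z0 = {m0, m4, m6}, keep only states in Sat with some successor in Z. Already a fixed point.
Sat(EG (AG ((AF ¬r) ∧ ¬b))) = {m0, m4, m6}

{m0, m4, m6}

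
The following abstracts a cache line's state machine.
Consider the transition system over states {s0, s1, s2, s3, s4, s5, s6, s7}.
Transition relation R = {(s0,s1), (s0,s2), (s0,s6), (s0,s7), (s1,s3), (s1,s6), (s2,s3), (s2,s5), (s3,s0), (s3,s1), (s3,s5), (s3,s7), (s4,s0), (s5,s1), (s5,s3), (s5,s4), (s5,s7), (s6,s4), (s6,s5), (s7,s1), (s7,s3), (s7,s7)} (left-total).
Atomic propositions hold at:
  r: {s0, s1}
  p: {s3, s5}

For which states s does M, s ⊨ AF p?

AF p: least fixpoint, start Z0 = {s3, s5}, add states with every successor in Z. Z1 = {s2, s3, s5}; fixed.
Sat(AF p) = {s2, s3, s5}

{s2, s3, s5}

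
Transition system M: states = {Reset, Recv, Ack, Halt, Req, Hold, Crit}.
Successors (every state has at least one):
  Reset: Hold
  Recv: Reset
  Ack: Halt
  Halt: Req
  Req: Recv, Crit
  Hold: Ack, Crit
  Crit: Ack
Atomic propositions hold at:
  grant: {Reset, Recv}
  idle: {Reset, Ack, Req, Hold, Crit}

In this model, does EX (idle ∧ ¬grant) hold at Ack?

Sat(¬grant) = {Ack, Halt, Req, Hold, Crit}
Sat(idle ∧ ¬grant) = {Ack, Req, Hold, Crit}
Sat(EX (idle ∧ ¬grant)) = {s : some successor in {Ack, Req, Hold, Crit}} = {Reset, Halt, Req, Hold, Crit}
Ack ∉ Sat(EX (idle ∧ ¬grant)) = {Reset, Halt, Req, Hold, Crit}, so the formula does not hold at Ack.

No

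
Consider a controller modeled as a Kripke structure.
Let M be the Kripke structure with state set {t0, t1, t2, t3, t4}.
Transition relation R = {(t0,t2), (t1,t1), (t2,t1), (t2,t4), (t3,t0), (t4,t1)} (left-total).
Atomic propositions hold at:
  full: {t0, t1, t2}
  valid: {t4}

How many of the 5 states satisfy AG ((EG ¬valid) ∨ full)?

1

Sat(¬valid) = {t0, t1, t2, t3}
EG ¬valid: greatest fixpoint, start Z0 = {t0, t1, t2, t3}, keep only states in Sat with some successor in Z. Already a fixed point.
Sat(EG ¬valid) = {t0, t1, t2, t3}
Sat((EG ¬valid) ∨ full) = {t0, t1, t2, t3}
AG ((EG ¬valid) ∨ full): greatest fixpoint, start Z0 = {t0, t1, t2, t3}, keep only states in Sat with every successor in Z. Z1 = {t0, t1, t3}; Z2 = {t1, t3}; Z3 = {t1}; fixed.
Sat(AG ((EG ¬valid) ∨ full)) = {t1}
|Sat(AG ((EG ¬valid) ∨ full))| = |{t1}| = 1.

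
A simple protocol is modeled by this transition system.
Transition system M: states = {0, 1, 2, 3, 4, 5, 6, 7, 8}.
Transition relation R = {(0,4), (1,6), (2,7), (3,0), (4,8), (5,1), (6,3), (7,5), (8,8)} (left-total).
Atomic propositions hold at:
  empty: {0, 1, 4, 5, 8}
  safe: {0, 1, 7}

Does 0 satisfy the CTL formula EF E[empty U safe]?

E[empty U safe]: least fixpoint, start Z0 = Sat(safe) = {0, 1, 7}, add states in Sat(empty) with some successor in Z. Z1 = {0, 1, 5, 7}; fixed.
Sat(E[empty U safe]) = {0, 1, 5, 7}
EF E[empty U safe]: least fixpoint, start Z0 = {0, 1, 5, 7}, add states with some successor in Z. Z1 = {0, 1, 2, 3, 5, 7}; Z2 = {0, 1, 2, 3, 5, 6, 7}; fixed.
Sat(EF E[empty U safe]) = {0, 1, 2, 3, 5, 6, 7}
0 ∈ Sat(EF E[empty U safe]) = {0, 1, 2, 3, 5, 6, 7}, so the formula holds at 0.

Yes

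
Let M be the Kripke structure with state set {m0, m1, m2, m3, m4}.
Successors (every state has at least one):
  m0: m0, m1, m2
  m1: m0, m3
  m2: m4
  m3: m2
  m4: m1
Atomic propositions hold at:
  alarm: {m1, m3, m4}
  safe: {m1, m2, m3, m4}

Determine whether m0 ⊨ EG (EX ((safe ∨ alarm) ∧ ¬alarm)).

Yes

Sat(safe ∨ alarm) = {m1, m2, m3, m4}
Sat(¬alarm) = {m0, m2}
Sat((safe ∨ alarm) ∧ ¬alarm) = {m2}
Sat(EX ((safe ∨ alarm) ∧ ¬alarm)) = {s : some successor in {m2}} = {m0, m3}
EG (EX ((safe ∨ alarm) ∧ ¬alarm)): greatest fixpoint, start Z0 = {m0, m3}, keep only states in Sat with some successor in Z. Z1 = {m0}; fixed.
Sat(EG (EX ((safe ∨ alarm) ∧ ¬alarm))) = {m0}
m0 ∈ Sat(EG (EX ((safe ∨ alarm) ∧ ¬alarm))) = {m0}, so the formula holds at m0.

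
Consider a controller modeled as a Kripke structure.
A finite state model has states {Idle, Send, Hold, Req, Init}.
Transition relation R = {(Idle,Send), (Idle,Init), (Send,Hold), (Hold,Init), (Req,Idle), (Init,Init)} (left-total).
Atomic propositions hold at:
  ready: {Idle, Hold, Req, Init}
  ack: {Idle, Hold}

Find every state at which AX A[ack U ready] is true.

A[ack U ready]: least fixpoint, start Z0 = Sat(ready) = {Idle, Hold, Req, Init}, add states in Sat(ack) with every successor in Z. Already a fixed point.
Sat(A[ack U ready]) = {Idle, Hold, Req, Init}
Sat(AX A[ack U ready]) = {s : every successor in {Idle, Hold, Req, Init}} = {Send, Hold, Req, Init}

{Send, Hold, Req, Init}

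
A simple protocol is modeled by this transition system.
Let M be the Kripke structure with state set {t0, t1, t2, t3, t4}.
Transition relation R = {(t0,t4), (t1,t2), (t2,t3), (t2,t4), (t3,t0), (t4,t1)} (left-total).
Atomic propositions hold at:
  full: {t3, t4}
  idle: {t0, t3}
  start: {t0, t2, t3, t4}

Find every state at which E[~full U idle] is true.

Sat(~full) = {t0, t1, t2}
E[~full U idle]: least fixpoint, start Z0 = Sat(idle) = {t0, t3}, add states in Sat(~full) with some successor in Z. Z1 = {t0, t2, t3}; Z2 = {t0, t1, t2, t3}; fixed.
Sat(E[~full U idle]) = {t0, t1, t2, t3}

{t0, t1, t2, t3}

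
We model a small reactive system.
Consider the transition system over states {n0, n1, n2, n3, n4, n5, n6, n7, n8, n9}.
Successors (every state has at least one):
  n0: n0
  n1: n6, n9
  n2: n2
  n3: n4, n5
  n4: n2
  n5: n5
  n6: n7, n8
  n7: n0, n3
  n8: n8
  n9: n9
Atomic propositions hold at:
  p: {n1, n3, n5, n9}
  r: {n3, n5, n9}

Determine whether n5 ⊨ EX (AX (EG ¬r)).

Sat(¬r) = {n0, n1, n2, n4, n6, n7, n8}
EG ¬r: greatest fixpoint, start Z0 = {n0, n1, n2, n4, n6, n7, n8}, keep only states in Sat with some successor in Z. Already a fixed point.
Sat(EG ¬r) = {n0, n1, n2, n4, n6, n7, n8}
Sat(AX (EG ¬r)) = {s : every successor in {n0, n1, n2, n4, n6, n7, n8}} = {n0, n2, n4, n6, n8}
Sat(EX (AX (EG ¬r))) = {s : some successor in {n0, n2, n4, n6, n8}} = {n0, n1, n2, n3, n4, n6, n7, n8}
n5 ∉ Sat(EX (AX (EG ¬r))) = {n0, n1, n2, n3, n4, n6, n7, n8}, so the formula does not hold at n5.

No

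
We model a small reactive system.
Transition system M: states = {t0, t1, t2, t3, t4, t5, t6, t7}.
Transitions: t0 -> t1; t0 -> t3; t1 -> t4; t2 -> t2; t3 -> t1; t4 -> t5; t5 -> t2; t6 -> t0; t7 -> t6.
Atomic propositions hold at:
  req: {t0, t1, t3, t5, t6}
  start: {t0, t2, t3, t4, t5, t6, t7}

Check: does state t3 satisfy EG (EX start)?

Sat(EX start) = {s : some successor in {t0, t2, t3, t4, t5, t6, t7}} = {t0, t1, t2, t4, t5, t6, t7}
EG (EX start): greatest fixpoint, start Z0 = {t0, t1, t2, t4, t5, t6, t7}, keep only states in Sat with some successor in Z. Already a fixed point.
Sat(EG (EX start)) = {t0, t1, t2, t4, t5, t6, t7}
t3 ∉ Sat(EG (EX start)) = {t0, t1, t2, t4, t5, t6, t7}, so the formula does not hold at t3.

No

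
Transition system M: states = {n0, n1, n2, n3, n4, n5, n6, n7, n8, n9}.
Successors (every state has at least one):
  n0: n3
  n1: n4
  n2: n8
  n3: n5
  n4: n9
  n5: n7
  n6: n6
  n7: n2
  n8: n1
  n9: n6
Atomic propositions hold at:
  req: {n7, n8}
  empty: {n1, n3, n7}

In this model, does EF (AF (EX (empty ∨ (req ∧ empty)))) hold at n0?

Sat(req ∧ empty) = {n7}
Sat(empty ∨ (req ∧ empty)) = {n1, n3, n7}
Sat(EX (empty ∨ (req ∧ empty))) = {s : some successor in {n1, n3, n7}} = {n0, n5, n8}
AF (EX (empty ∨ (req ∧ empty))): least fixpoint, start Z0 = {n0, n5, n8}, add states with every successor in Z. Z1 = {n0, n2, n3, n5, n8}; Z2 = {n0, n2, n3, n5, n7, n8}; fixed.
Sat(AF (EX (empty ∨ (req ∧ empty)))) = {n0, n2, n3, n5, n7, n8}
EF (AF (EX (empty ∨ (req ∧ empty)))): least fixpoint, start Z0 = {n0, n2, n3, n5, n7, n8}, add states with some successor in Z. Already a fixed point.
Sat(EF (AF (EX (empty ∨ (req ∧ empty))))) = {n0, n2, n3, n5, n7, n8}
n0 ∈ Sat(EF (AF (EX (empty ∨ (req ∧ empty))))) = {n0, n2, n3, n5, n7, n8}, so the formula holds at n0.

Yes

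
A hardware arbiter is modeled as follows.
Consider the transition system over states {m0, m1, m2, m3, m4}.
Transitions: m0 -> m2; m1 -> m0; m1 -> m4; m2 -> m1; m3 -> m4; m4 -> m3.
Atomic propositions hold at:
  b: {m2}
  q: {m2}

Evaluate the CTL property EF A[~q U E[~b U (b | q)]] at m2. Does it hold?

Yes

Sat(~q) = {m0, m1, m3, m4}
Sat(~b) = {m0, m1, m3, m4}
Sat(b | q) = {m2}
E[~b U (b | q)]: least fixpoint, start Z0 = Sat((b | q)) = {m2}, add states in Sat(~b) with some successor in Z. Z1 = {m0, m2}; Z2 = {m0, m1, m2}; fixed.
Sat(E[~b U (b | q)]) = {m0, m1, m2}
A[~q U E[~b U (b | q)]]: least fixpoint, start Z0 = Sat(E[~b U (b | q)]) = {m0, m1, m2}, add states in Sat(~q) with every successor in Z. Already a fixed point.
Sat(A[~q U E[~b U (b | q)]]) = {m0, m1, m2}
EF A[~q U E[~b U (b | q)]]: least fixpoint, start Z0 = {m0, m1, m2}, add states with some successor in Z. Already a fixed point.
Sat(EF A[~q U E[~b U (b | q)]]) = {m0, m1, m2}
m2 ∈ Sat(EF A[~q U E[~b U (b | q)]]) = {m0, m1, m2}, so the formula holds at m2.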